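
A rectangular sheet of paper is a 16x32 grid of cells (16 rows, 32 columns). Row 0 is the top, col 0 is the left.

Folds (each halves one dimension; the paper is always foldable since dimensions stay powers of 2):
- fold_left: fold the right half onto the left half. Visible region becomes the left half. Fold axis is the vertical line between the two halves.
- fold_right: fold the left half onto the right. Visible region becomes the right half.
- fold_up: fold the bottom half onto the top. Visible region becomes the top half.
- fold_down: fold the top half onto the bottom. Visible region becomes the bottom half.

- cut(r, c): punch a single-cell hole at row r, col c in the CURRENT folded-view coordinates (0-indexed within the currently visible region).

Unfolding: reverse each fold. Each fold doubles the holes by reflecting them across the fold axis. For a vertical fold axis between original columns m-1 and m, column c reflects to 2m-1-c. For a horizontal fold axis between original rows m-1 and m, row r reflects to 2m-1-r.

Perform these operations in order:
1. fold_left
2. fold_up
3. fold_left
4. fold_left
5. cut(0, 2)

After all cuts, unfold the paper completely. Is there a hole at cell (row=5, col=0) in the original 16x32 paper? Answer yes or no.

Op 1 fold_left: fold axis v@16; visible region now rows[0,16) x cols[0,16) = 16x16
Op 2 fold_up: fold axis h@8; visible region now rows[0,8) x cols[0,16) = 8x16
Op 3 fold_left: fold axis v@8; visible region now rows[0,8) x cols[0,8) = 8x8
Op 4 fold_left: fold axis v@4; visible region now rows[0,8) x cols[0,4) = 8x4
Op 5 cut(0, 2): punch at orig (0,2); cuts so far [(0, 2)]; region rows[0,8) x cols[0,4) = 8x4
Unfold 1 (reflect across v@4): 2 holes -> [(0, 2), (0, 5)]
Unfold 2 (reflect across v@8): 4 holes -> [(0, 2), (0, 5), (0, 10), (0, 13)]
Unfold 3 (reflect across h@8): 8 holes -> [(0, 2), (0, 5), (0, 10), (0, 13), (15, 2), (15, 5), (15, 10), (15, 13)]
Unfold 4 (reflect across v@16): 16 holes -> [(0, 2), (0, 5), (0, 10), (0, 13), (0, 18), (0, 21), (0, 26), (0, 29), (15, 2), (15, 5), (15, 10), (15, 13), (15, 18), (15, 21), (15, 26), (15, 29)]
Holes: [(0, 2), (0, 5), (0, 10), (0, 13), (0, 18), (0, 21), (0, 26), (0, 29), (15, 2), (15, 5), (15, 10), (15, 13), (15, 18), (15, 21), (15, 26), (15, 29)]

Answer: no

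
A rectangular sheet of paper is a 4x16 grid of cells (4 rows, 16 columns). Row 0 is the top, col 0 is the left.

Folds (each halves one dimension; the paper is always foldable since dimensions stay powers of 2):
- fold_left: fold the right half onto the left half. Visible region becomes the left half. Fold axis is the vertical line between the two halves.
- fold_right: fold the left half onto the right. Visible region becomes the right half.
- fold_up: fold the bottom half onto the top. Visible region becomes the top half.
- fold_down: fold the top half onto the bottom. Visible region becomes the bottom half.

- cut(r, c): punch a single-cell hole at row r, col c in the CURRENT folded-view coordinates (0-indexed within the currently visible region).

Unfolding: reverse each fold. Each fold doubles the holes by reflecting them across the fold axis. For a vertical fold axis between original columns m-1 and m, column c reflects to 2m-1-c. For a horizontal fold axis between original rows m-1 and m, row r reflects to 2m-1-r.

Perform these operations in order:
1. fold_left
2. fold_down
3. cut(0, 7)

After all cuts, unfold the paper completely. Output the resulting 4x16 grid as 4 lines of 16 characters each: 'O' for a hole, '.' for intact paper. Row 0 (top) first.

Op 1 fold_left: fold axis v@8; visible region now rows[0,4) x cols[0,8) = 4x8
Op 2 fold_down: fold axis h@2; visible region now rows[2,4) x cols[0,8) = 2x8
Op 3 cut(0, 7): punch at orig (2,7); cuts so far [(2, 7)]; region rows[2,4) x cols[0,8) = 2x8
Unfold 1 (reflect across h@2): 2 holes -> [(1, 7), (2, 7)]
Unfold 2 (reflect across v@8): 4 holes -> [(1, 7), (1, 8), (2, 7), (2, 8)]

Answer: ................
.......OO.......
.......OO.......
................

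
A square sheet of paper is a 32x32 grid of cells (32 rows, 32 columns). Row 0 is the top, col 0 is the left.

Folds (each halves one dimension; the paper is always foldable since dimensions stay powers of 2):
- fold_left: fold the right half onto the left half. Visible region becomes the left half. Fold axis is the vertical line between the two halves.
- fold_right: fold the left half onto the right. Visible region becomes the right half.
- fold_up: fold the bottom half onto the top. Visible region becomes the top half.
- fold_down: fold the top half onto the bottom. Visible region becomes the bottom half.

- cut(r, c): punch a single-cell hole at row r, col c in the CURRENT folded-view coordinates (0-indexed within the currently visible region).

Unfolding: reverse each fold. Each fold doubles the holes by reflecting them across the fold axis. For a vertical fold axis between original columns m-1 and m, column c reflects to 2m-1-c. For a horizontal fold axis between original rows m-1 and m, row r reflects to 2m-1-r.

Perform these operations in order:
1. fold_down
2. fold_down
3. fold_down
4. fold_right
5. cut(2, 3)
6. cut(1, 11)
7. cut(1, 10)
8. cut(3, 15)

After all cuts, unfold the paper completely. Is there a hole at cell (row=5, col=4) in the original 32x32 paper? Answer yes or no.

Answer: yes

Derivation:
Op 1 fold_down: fold axis h@16; visible region now rows[16,32) x cols[0,32) = 16x32
Op 2 fold_down: fold axis h@24; visible region now rows[24,32) x cols[0,32) = 8x32
Op 3 fold_down: fold axis h@28; visible region now rows[28,32) x cols[0,32) = 4x32
Op 4 fold_right: fold axis v@16; visible region now rows[28,32) x cols[16,32) = 4x16
Op 5 cut(2, 3): punch at orig (30,19); cuts so far [(30, 19)]; region rows[28,32) x cols[16,32) = 4x16
Op 6 cut(1, 11): punch at orig (29,27); cuts so far [(29, 27), (30, 19)]; region rows[28,32) x cols[16,32) = 4x16
Op 7 cut(1, 10): punch at orig (29,26); cuts so far [(29, 26), (29, 27), (30, 19)]; region rows[28,32) x cols[16,32) = 4x16
Op 8 cut(3, 15): punch at orig (31,31); cuts so far [(29, 26), (29, 27), (30, 19), (31, 31)]; region rows[28,32) x cols[16,32) = 4x16
Unfold 1 (reflect across v@16): 8 holes -> [(29, 4), (29, 5), (29, 26), (29, 27), (30, 12), (30, 19), (31, 0), (31, 31)]
Unfold 2 (reflect across h@28): 16 holes -> [(24, 0), (24, 31), (25, 12), (25, 19), (26, 4), (26, 5), (26, 26), (26, 27), (29, 4), (29, 5), (29, 26), (29, 27), (30, 12), (30, 19), (31, 0), (31, 31)]
Unfold 3 (reflect across h@24): 32 holes -> [(16, 0), (16, 31), (17, 12), (17, 19), (18, 4), (18, 5), (18, 26), (18, 27), (21, 4), (21, 5), (21, 26), (21, 27), (22, 12), (22, 19), (23, 0), (23, 31), (24, 0), (24, 31), (25, 12), (25, 19), (26, 4), (26, 5), (26, 26), (26, 27), (29, 4), (29, 5), (29, 26), (29, 27), (30, 12), (30, 19), (31, 0), (31, 31)]
Unfold 4 (reflect across h@16): 64 holes -> [(0, 0), (0, 31), (1, 12), (1, 19), (2, 4), (2, 5), (2, 26), (2, 27), (5, 4), (5, 5), (5, 26), (5, 27), (6, 12), (6, 19), (7, 0), (7, 31), (8, 0), (8, 31), (9, 12), (9, 19), (10, 4), (10, 5), (10, 26), (10, 27), (13, 4), (13, 5), (13, 26), (13, 27), (14, 12), (14, 19), (15, 0), (15, 31), (16, 0), (16, 31), (17, 12), (17, 19), (18, 4), (18, 5), (18, 26), (18, 27), (21, 4), (21, 5), (21, 26), (21, 27), (22, 12), (22, 19), (23, 0), (23, 31), (24, 0), (24, 31), (25, 12), (25, 19), (26, 4), (26, 5), (26, 26), (26, 27), (29, 4), (29, 5), (29, 26), (29, 27), (30, 12), (30, 19), (31, 0), (31, 31)]
Holes: [(0, 0), (0, 31), (1, 12), (1, 19), (2, 4), (2, 5), (2, 26), (2, 27), (5, 4), (5, 5), (5, 26), (5, 27), (6, 12), (6, 19), (7, 0), (7, 31), (8, 0), (8, 31), (9, 12), (9, 19), (10, 4), (10, 5), (10, 26), (10, 27), (13, 4), (13, 5), (13, 26), (13, 27), (14, 12), (14, 19), (15, 0), (15, 31), (16, 0), (16, 31), (17, 12), (17, 19), (18, 4), (18, 5), (18, 26), (18, 27), (21, 4), (21, 5), (21, 26), (21, 27), (22, 12), (22, 19), (23, 0), (23, 31), (24, 0), (24, 31), (25, 12), (25, 19), (26, 4), (26, 5), (26, 26), (26, 27), (29, 4), (29, 5), (29, 26), (29, 27), (30, 12), (30, 19), (31, 0), (31, 31)]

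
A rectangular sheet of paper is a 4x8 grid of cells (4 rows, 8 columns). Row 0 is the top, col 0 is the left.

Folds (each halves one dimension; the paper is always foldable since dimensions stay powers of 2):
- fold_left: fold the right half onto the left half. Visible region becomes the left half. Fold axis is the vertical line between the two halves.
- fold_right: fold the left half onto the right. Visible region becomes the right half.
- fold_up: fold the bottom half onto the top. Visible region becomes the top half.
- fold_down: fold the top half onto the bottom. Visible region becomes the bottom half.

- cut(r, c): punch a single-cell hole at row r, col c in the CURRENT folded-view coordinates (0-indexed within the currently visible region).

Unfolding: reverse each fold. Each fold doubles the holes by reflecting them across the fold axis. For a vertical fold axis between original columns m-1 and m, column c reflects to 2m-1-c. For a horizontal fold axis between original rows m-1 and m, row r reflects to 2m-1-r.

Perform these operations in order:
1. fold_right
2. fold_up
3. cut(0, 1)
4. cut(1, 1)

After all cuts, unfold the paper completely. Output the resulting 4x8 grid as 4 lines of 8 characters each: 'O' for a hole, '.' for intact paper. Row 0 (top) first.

Op 1 fold_right: fold axis v@4; visible region now rows[0,4) x cols[4,8) = 4x4
Op 2 fold_up: fold axis h@2; visible region now rows[0,2) x cols[4,8) = 2x4
Op 3 cut(0, 1): punch at orig (0,5); cuts so far [(0, 5)]; region rows[0,2) x cols[4,8) = 2x4
Op 4 cut(1, 1): punch at orig (1,5); cuts so far [(0, 5), (1, 5)]; region rows[0,2) x cols[4,8) = 2x4
Unfold 1 (reflect across h@2): 4 holes -> [(0, 5), (1, 5), (2, 5), (3, 5)]
Unfold 2 (reflect across v@4): 8 holes -> [(0, 2), (0, 5), (1, 2), (1, 5), (2, 2), (2, 5), (3, 2), (3, 5)]

Answer: ..O..O..
..O..O..
..O..O..
..O..O..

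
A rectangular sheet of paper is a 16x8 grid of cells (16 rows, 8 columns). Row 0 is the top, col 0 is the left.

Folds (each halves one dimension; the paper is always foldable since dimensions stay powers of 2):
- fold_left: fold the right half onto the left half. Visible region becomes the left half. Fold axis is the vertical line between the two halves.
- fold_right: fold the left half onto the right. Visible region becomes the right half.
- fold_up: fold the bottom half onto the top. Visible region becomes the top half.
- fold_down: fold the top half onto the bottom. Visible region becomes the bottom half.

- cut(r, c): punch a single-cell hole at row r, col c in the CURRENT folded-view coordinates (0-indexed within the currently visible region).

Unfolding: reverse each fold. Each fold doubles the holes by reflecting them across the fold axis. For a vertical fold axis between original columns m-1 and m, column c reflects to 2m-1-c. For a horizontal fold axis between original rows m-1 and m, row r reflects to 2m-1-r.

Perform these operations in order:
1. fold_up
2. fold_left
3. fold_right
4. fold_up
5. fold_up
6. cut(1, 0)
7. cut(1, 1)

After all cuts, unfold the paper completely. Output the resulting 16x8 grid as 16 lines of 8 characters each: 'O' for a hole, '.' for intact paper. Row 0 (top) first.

Op 1 fold_up: fold axis h@8; visible region now rows[0,8) x cols[0,8) = 8x8
Op 2 fold_left: fold axis v@4; visible region now rows[0,8) x cols[0,4) = 8x4
Op 3 fold_right: fold axis v@2; visible region now rows[0,8) x cols[2,4) = 8x2
Op 4 fold_up: fold axis h@4; visible region now rows[0,4) x cols[2,4) = 4x2
Op 5 fold_up: fold axis h@2; visible region now rows[0,2) x cols[2,4) = 2x2
Op 6 cut(1, 0): punch at orig (1,2); cuts so far [(1, 2)]; region rows[0,2) x cols[2,4) = 2x2
Op 7 cut(1, 1): punch at orig (1,3); cuts so far [(1, 2), (1, 3)]; region rows[0,2) x cols[2,4) = 2x2
Unfold 1 (reflect across h@2): 4 holes -> [(1, 2), (1, 3), (2, 2), (2, 3)]
Unfold 2 (reflect across h@4): 8 holes -> [(1, 2), (1, 3), (2, 2), (2, 3), (5, 2), (5, 3), (6, 2), (6, 3)]
Unfold 3 (reflect across v@2): 16 holes -> [(1, 0), (1, 1), (1, 2), (1, 3), (2, 0), (2, 1), (2, 2), (2, 3), (5, 0), (5, 1), (5, 2), (5, 3), (6, 0), (6, 1), (6, 2), (6, 3)]
Unfold 4 (reflect across v@4): 32 holes -> [(1, 0), (1, 1), (1, 2), (1, 3), (1, 4), (1, 5), (1, 6), (1, 7), (2, 0), (2, 1), (2, 2), (2, 3), (2, 4), (2, 5), (2, 6), (2, 7), (5, 0), (5, 1), (5, 2), (5, 3), (5, 4), (5, 5), (5, 6), (5, 7), (6, 0), (6, 1), (6, 2), (6, 3), (6, 4), (6, 5), (6, 6), (6, 7)]
Unfold 5 (reflect across h@8): 64 holes -> [(1, 0), (1, 1), (1, 2), (1, 3), (1, 4), (1, 5), (1, 6), (1, 7), (2, 0), (2, 1), (2, 2), (2, 3), (2, 4), (2, 5), (2, 6), (2, 7), (5, 0), (5, 1), (5, 2), (5, 3), (5, 4), (5, 5), (5, 6), (5, 7), (6, 0), (6, 1), (6, 2), (6, 3), (6, 4), (6, 5), (6, 6), (6, 7), (9, 0), (9, 1), (9, 2), (9, 3), (9, 4), (9, 5), (9, 6), (9, 7), (10, 0), (10, 1), (10, 2), (10, 3), (10, 4), (10, 5), (10, 6), (10, 7), (13, 0), (13, 1), (13, 2), (13, 3), (13, 4), (13, 5), (13, 6), (13, 7), (14, 0), (14, 1), (14, 2), (14, 3), (14, 4), (14, 5), (14, 6), (14, 7)]

Answer: ........
OOOOOOOO
OOOOOOOO
........
........
OOOOOOOO
OOOOOOOO
........
........
OOOOOOOO
OOOOOOOO
........
........
OOOOOOOO
OOOOOOOO
........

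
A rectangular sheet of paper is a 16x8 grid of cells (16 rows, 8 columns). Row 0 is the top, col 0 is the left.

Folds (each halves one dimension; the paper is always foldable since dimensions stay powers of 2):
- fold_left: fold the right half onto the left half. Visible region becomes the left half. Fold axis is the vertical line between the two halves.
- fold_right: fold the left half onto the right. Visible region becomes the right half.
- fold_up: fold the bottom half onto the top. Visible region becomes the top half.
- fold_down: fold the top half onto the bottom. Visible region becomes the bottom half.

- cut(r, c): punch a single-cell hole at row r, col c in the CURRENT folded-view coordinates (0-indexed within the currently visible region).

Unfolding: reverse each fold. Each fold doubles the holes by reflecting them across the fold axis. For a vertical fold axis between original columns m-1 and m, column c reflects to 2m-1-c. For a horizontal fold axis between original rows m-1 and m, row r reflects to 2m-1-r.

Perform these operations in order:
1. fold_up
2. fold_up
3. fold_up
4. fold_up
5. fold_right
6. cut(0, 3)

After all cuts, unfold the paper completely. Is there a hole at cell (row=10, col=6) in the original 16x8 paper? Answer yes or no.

Op 1 fold_up: fold axis h@8; visible region now rows[0,8) x cols[0,8) = 8x8
Op 2 fold_up: fold axis h@4; visible region now rows[0,4) x cols[0,8) = 4x8
Op 3 fold_up: fold axis h@2; visible region now rows[0,2) x cols[0,8) = 2x8
Op 4 fold_up: fold axis h@1; visible region now rows[0,1) x cols[0,8) = 1x8
Op 5 fold_right: fold axis v@4; visible region now rows[0,1) x cols[4,8) = 1x4
Op 6 cut(0, 3): punch at orig (0,7); cuts so far [(0, 7)]; region rows[0,1) x cols[4,8) = 1x4
Unfold 1 (reflect across v@4): 2 holes -> [(0, 0), (0, 7)]
Unfold 2 (reflect across h@1): 4 holes -> [(0, 0), (0, 7), (1, 0), (1, 7)]
Unfold 3 (reflect across h@2): 8 holes -> [(0, 0), (0, 7), (1, 0), (1, 7), (2, 0), (2, 7), (3, 0), (3, 7)]
Unfold 4 (reflect across h@4): 16 holes -> [(0, 0), (0, 7), (1, 0), (1, 7), (2, 0), (2, 7), (3, 0), (3, 7), (4, 0), (4, 7), (5, 0), (5, 7), (6, 0), (6, 7), (7, 0), (7, 7)]
Unfold 5 (reflect across h@8): 32 holes -> [(0, 0), (0, 7), (1, 0), (1, 7), (2, 0), (2, 7), (3, 0), (3, 7), (4, 0), (4, 7), (5, 0), (5, 7), (6, 0), (6, 7), (7, 0), (7, 7), (8, 0), (8, 7), (9, 0), (9, 7), (10, 0), (10, 7), (11, 0), (11, 7), (12, 0), (12, 7), (13, 0), (13, 7), (14, 0), (14, 7), (15, 0), (15, 7)]
Holes: [(0, 0), (0, 7), (1, 0), (1, 7), (2, 0), (2, 7), (3, 0), (3, 7), (4, 0), (4, 7), (5, 0), (5, 7), (6, 0), (6, 7), (7, 0), (7, 7), (8, 0), (8, 7), (9, 0), (9, 7), (10, 0), (10, 7), (11, 0), (11, 7), (12, 0), (12, 7), (13, 0), (13, 7), (14, 0), (14, 7), (15, 0), (15, 7)]

Answer: no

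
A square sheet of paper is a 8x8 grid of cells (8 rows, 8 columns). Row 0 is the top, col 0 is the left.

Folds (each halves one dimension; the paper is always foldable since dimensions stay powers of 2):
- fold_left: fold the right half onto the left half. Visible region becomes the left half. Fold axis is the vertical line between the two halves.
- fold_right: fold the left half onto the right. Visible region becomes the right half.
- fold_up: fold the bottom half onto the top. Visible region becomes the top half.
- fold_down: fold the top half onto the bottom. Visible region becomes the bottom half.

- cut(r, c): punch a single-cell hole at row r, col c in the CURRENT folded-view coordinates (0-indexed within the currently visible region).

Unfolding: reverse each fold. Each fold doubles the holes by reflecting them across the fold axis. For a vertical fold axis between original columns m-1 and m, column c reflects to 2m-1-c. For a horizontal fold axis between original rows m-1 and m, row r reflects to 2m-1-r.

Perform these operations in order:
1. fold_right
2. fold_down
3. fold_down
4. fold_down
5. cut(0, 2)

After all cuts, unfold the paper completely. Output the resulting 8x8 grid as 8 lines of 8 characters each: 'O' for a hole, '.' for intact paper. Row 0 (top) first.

Answer: .O....O.
.O....O.
.O....O.
.O....O.
.O....O.
.O....O.
.O....O.
.O....O.

Derivation:
Op 1 fold_right: fold axis v@4; visible region now rows[0,8) x cols[4,8) = 8x4
Op 2 fold_down: fold axis h@4; visible region now rows[4,8) x cols[4,8) = 4x4
Op 3 fold_down: fold axis h@6; visible region now rows[6,8) x cols[4,8) = 2x4
Op 4 fold_down: fold axis h@7; visible region now rows[7,8) x cols[4,8) = 1x4
Op 5 cut(0, 2): punch at orig (7,6); cuts so far [(7, 6)]; region rows[7,8) x cols[4,8) = 1x4
Unfold 1 (reflect across h@7): 2 holes -> [(6, 6), (7, 6)]
Unfold 2 (reflect across h@6): 4 holes -> [(4, 6), (5, 6), (6, 6), (7, 6)]
Unfold 3 (reflect across h@4): 8 holes -> [(0, 6), (1, 6), (2, 6), (3, 6), (4, 6), (5, 6), (6, 6), (7, 6)]
Unfold 4 (reflect across v@4): 16 holes -> [(0, 1), (0, 6), (1, 1), (1, 6), (2, 1), (2, 6), (3, 1), (3, 6), (4, 1), (4, 6), (5, 1), (5, 6), (6, 1), (6, 6), (7, 1), (7, 6)]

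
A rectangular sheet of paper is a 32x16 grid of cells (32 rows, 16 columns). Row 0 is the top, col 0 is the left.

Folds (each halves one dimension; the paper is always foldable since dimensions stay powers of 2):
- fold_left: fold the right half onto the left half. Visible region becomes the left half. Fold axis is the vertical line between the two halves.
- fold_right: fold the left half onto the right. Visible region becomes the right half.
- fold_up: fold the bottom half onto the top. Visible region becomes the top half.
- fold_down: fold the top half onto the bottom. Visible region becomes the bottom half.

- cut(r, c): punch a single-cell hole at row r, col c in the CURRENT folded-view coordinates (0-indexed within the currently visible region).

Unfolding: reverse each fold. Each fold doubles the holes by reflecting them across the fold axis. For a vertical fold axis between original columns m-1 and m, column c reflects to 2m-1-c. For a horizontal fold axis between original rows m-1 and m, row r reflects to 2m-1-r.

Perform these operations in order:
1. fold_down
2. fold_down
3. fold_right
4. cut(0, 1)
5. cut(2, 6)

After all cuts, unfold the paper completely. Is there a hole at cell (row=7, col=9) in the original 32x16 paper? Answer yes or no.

Answer: yes

Derivation:
Op 1 fold_down: fold axis h@16; visible region now rows[16,32) x cols[0,16) = 16x16
Op 2 fold_down: fold axis h@24; visible region now rows[24,32) x cols[0,16) = 8x16
Op 3 fold_right: fold axis v@8; visible region now rows[24,32) x cols[8,16) = 8x8
Op 4 cut(0, 1): punch at orig (24,9); cuts so far [(24, 9)]; region rows[24,32) x cols[8,16) = 8x8
Op 5 cut(2, 6): punch at orig (26,14); cuts so far [(24, 9), (26, 14)]; region rows[24,32) x cols[8,16) = 8x8
Unfold 1 (reflect across v@8): 4 holes -> [(24, 6), (24, 9), (26, 1), (26, 14)]
Unfold 2 (reflect across h@24): 8 holes -> [(21, 1), (21, 14), (23, 6), (23, 9), (24, 6), (24, 9), (26, 1), (26, 14)]
Unfold 3 (reflect across h@16): 16 holes -> [(5, 1), (5, 14), (7, 6), (7, 9), (8, 6), (8, 9), (10, 1), (10, 14), (21, 1), (21, 14), (23, 6), (23, 9), (24, 6), (24, 9), (26, 1), (26, 14)]
Holes: [(5, 1), (5, 14), (7, 6), (7, 9), (8, 6), (8, 9), (10, 1), (10, 14), (21, 1), (21, 14), (23, 6), (23, 9), (24, 6), (24, 9), (26, 1), (26, 14)]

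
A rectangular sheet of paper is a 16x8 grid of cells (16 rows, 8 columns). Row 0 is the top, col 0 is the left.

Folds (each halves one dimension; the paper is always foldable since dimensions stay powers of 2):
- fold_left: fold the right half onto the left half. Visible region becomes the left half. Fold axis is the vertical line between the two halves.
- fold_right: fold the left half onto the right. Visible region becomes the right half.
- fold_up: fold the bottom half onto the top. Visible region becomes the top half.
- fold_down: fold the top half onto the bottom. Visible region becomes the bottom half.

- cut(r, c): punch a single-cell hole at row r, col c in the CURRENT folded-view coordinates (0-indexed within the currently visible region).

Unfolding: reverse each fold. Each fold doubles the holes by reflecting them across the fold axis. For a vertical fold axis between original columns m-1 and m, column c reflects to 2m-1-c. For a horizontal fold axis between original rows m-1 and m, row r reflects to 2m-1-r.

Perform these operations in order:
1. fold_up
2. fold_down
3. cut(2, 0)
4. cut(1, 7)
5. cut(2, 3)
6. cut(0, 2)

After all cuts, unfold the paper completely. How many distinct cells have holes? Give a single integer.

Op 1 fold_up: fold axis h@8; visible region now rows[0,8) x cols[0,8) = 8x8
Op 2 fold_down: fold axis h@4; visible region now rows[4,8) x cols[0,8) = 4x8
Op 3 cut(2, 0): punch at orig (6,0); cuts so far [(6, 0)]; region rows[4,8) x cols[0,8) = 4x8
Op 4 cut(1, 7): punch at orig (5,7); cuts so far [(5, 7), (6, 0)]; region rows[4,8) x cols[0,8) = 4x8
Op 5 cut(2, 3): punch at orig (6,3); cuts so far [(5, 7), (6, 0), (6, 3)]; region rows[4,8) x cols[0,8) = 4x8
Op 6 cut(0, 2): punch at orig (4,2); cuts so far [(4, 2), (5, 7), (6, 0), (6, 3)]; region rows[4,8) x cols[0,8) = 4x8
Unfold 1 (reflect across h@4): 8 holes -> [(1, 0), (1, 3), (2, 7), (3, 2), (4, 2), (5, 7), (6, 0), (6, 3)]
Unfold 2 (reflect across h@8): 16 holes -> [(1, 0), (1, 3), (2, 7), (3, 2), (4, 2), (5, 7), (6, 0), (6, 3), (9, 0), (9, 3), (10, 7), (11, 2), (12, 2), (13, 7), (14, 0), (14, 3)]

Answer: 16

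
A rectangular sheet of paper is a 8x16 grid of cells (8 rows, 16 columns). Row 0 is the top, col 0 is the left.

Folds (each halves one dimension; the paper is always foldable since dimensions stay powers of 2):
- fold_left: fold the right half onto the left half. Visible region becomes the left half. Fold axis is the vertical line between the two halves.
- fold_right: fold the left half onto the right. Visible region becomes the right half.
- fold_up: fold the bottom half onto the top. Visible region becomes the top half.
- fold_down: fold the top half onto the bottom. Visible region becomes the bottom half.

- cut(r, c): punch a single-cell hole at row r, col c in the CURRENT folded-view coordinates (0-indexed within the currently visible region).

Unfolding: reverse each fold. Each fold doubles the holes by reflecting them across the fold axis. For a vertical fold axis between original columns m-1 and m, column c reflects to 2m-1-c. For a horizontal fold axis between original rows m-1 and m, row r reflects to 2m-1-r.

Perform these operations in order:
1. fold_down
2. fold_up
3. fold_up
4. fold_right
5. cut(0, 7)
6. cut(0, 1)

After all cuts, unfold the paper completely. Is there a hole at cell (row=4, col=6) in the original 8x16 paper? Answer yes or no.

Answer: yes

Derivation:
Op 1 fold_down: fold axis h@4; visible region now rows[4,8) x cols[0,16) = 4x16
Op 2 fold_up: fold axis h@6; visible region now rows[4,6) x cols[0,16) = 2x16
Op 3 fold_up: fold axis h@5; visible region now rows[4,5) x cols[0,16) = 1x16
Op 4 fold_right: fold axis v@8; visible region now rows[4,5) x cols[8,16) = 1x8
Op 5 cut(0, 7): punch at orig (4,15); cuts so far [(4, 15)]; region rows[4,5) x cols[8,16) = 1x8
Op 6 cut(0, 1): punch at orig (4,9); cuts so far [(4, 9), (4, 15)]; region rows[4,5) x cols[8,16) = 1x8
Unfold 1 (reflect across v@8): 4 holes -> [(4, 0), (4, 6), (4, 9), (4, 15)]
Unfold 2 (reflect across h@5): 8 holes -> [(4, 0), (4, 6), (4, 9), (4, 15), (5, 0), (5, 6), (5, 9), (5, 15)]
Unfold 3 (reflect across h@6): 16 holes -> [(4, 0), (4, 6), (4, 9), (4, 15), (5, 0), (5, 6), (5, 9), (5, 15), (6, 0), (6, 6), (6, 9), (6, 15), (7, 0), (7, 6), (7, 9), (7, 15)]
Unfold 4 (reflect across h@4): 32 holes -> [(0, 0), (0, 6), (0, 9), (0, 15), (1, 0), (1, 6), (1, 9), (1, 15), (2, 0), (2, 6), (2, 9), (2, 15), (3, 0), (3, 6), (3, 9), (3, 15), (4, 0), (4, 6), (4, 9), (4, 15), (5, 0), (5, 6), (5, 9), (5, 15), (6, 0), (6, 6), (6, 9), (6, 15), (7, 0), (7, 6), (7, 9), (7, 15)]
Holes: [(0, 0), (0, 6), (0, 9), (0, 15), (1, 0), (1, 6), (1, 9), (1, 15), (2, 0), (2, 6), (2, 9), (2, 15), (3, 0), (3, 6), (3, 9), (3, 15), (4, 0), (4, 6), (4, 9), (4, 15), (5, 0), (5, 6), (5, 9), (5, 15), (6, 0), (6, 6), (6, 9), (6, 15), (7, 0), (7, 6), (7, 9), (7, 15)]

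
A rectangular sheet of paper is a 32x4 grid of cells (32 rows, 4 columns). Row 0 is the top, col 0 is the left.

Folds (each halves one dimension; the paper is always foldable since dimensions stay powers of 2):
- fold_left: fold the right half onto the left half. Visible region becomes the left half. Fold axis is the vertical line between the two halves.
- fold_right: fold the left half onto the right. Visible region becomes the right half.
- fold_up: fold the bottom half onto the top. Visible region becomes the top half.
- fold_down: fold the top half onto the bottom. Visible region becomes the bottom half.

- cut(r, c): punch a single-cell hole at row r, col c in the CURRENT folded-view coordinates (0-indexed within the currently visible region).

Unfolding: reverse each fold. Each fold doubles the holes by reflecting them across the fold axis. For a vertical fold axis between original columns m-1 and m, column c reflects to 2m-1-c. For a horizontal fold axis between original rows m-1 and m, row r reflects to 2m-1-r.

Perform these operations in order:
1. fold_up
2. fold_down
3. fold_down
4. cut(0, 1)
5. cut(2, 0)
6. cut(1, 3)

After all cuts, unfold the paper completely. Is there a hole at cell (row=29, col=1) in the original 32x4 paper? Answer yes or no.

Answer: no

Derivation:
Op 1 fold_up: fold axis h@16; visible region now rows[0,16) x cols[0,4) = 16x4
Op 2 fold_down: fold axis h@8; visible region now rows[8,16) x cols[0,4) = 8x4
Op 3 fold_down: fold axis h@12; visible region now rows[12,16) x cols[0,4) = 4x4
Op 4 cut(0, 1): punch at orig (12,1); cuts so far [(12, 1)]; region rows[12,16) x cols[0,4) = 4x4
Op 5 cut(2, 0): punch at orig (14,0); cuts so far [(12, 1), (14, 0)]; region rows[12,16) x cols[0,4) = 4x4
Op 6 cut(1, 3): punch at orig (13,3); cuts so far [(12, 1), (13, 3), (14, 0)]; region rows[12,16) x cols[0,4) = 4x4
Unfold 1 (reflect across h@12): 6 holes -> [(9, 0), (10, 3), (11, 1), (12, 1), (13, 3), (14, 0)]
Unfold 2 (reflect across h@8): 12 holes -> [(1, 0), (2, 3), (3, 1), (4, 1), (5, 3), (6, 0), (9, 0), (10, 3), (11, 1), (12, 1), (13, 3), (14, 0)]
Unfold 3 (reflect across h@16): 24 holes -> [(1, 0), (2, 3), (3, 1), (4, 1), (5, 3), (6, 0), (9, 0), (10, 3), (11, 1), (12, 1), (13, 3), (14, 0), (17, 0), (18, 3), (19, 1), (20, 1), (21, 3), (22, 0), (25, 0), (26, 3), (27, 1), (28, 1), (29, 3), (30, 0)]
Holes: [(1, 0), (2, 3), (3, 1), (4, 1), (5, 3), (6, 0), (9, 0), (10, 3), (11, 1), (12, 1), (13, 3), (14, 0), (17, 0), (18, 3), (19, 1), (20, 1), (21, 3), (22, 0), (25, 0), (26, 3), (27, 1), (28, 1), (29, 3), (30, 0)]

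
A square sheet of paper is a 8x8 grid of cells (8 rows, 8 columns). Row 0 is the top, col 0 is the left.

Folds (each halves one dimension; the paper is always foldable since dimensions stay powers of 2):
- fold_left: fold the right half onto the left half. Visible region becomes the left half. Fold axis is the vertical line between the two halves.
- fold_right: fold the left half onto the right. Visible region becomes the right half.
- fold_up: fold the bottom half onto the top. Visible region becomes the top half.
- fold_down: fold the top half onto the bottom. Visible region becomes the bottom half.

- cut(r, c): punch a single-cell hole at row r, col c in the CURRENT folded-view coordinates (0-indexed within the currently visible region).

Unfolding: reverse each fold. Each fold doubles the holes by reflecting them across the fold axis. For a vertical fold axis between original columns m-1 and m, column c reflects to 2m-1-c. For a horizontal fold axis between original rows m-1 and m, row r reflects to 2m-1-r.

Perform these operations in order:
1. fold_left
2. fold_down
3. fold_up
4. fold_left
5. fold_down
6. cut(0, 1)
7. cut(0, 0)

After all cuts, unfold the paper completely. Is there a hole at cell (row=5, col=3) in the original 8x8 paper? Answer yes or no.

Answer: yes

Derivation:
Op 1 fold_left: fold axis v@4; visible region now rows[0,8) x cols[0,4) = 8x4
Op 2 fold_down: fold axis h@4; visible region now rows[4,8) x cols[0,4) = 4x4
Op 3 fold_up: fold axis h@6; visible region now rows[4,6) x cols[0,4) = 2x4
Op 4 fold_left: fold axis v@2; visible region now rows[4,6) x cols[0,2) = 2x2
Op 5 fold_down: fold axis h@5; visible region now rows[5,6) x cols[0,2) = 1x2
Op 6 cut(0, 1): punch at orig (5,1); cuts so far [(5, 1)]; region rows[5,6) x cols[0,2) = 1x2
Op 7 cut(0, 0): punch at orig (5,0); cuts so far [(5, 0), (5, 1)]; region rows[5,6) x cols[0,2) = 1x2
Unfold 1 (reflect across h@5): 4 holes -> [(4, 0), (4, 1), (5, 0), (5, 1)]
Unfold 2 (reflect across v@2): 8 holes -> [(4, 0), (4, 1), (4, 2), (4, 3), (5, 0), (5, 1), (5, 2), (5, 3)]
Unfold 3 (reflect across h@6): 16 holes -> [(4, 0), (4, 1), (4, 2), (4, 3), (5, 0), (5, 1), (5, 2), (5, 3), (6, 0), (6, 1), (6, 2), (6, 3), (7, 0), (7, 1), (7, 2), (7, 3)]
Unfold 4 (reflect across h@4): 32 holes -> [(0, 0), (0, 1), (0, 2), (0, 3), (1, 0), (1, 1), (1, 2), (1, 3), (2, 0), (2, 1), (2, 2), (2, 3), (3, 0), (3, 1), (3, 2), (3, 3), (4, 0), (4, 1), (4, 2), (4, 3), (5, 0), (5, 1), (5, 2), (5, 3), (6, 0), (6, 1), (6, 2), (6, 3), (7, 0), (7, 1), (7, 2), (7, 3)]
Unfold 5 (reflect across v@4): 64 holes -> [(0, 0), (0, 1), (0, 2), (0, 3), (0, 4), (0, 5), (0, 6), (0, 7), (1, 0), (1, 1), (1, 2), (1, 3), (1, 4), (1, 5), (1, 6), (1, 7), (2, 0), (2, 1), (2, 2), (2, 3), (2, 4), (2, 5), (2, 6), (2, 7), (3, 0), (3, 1), (3, 2), (3, 3), (3, 4), (3, 5), (3, 6), (3, 7), (4, 0), (4, 1), (4, 2), (4, 3), (4, 4), (4, 5), (4, 6), (4, 7), (5, 0), (5, 1), (5, 2), (5, 3), (5, 4), (5, 5), (5, 6), (5, 7), (6, 0), (6, 1), (6, 2), (6, 3), (6, 4), (6, 5), (6, 6), (6, 7), (7, 0), (7, 1), (7, 2), (7, 3), (7, 4), (7, 5), (7, 6), (7, 7)]
Holes: [(0, 0), (0, 1), (0, 2), (0, 3), (0, 4), (0, 5), (0, 6), (0, 7), (1, 0), (1, 1), (1, 2), (1, 3), (1, 4), (1, 5), (1, 6), (1, 7), (2, 0), (2, 1), (2, 2), (2, 3), (2, 4), (2, 5), (2, 6), (2, 7), (3, 0), (3, 1), (3, 2), (3, 3), (3, 4), (3, 5), (3, 6), (3, 7), (4, 0), (4, 1), (4, 2), (4, 3), (4, 4), (4, 5), (4, 6), (4, 7), (5, 0), (5, 1), (5, 2), (5, 3), (5, 4), (5, 5), (5, 6), (5, 7), (6, 0), (6, 1), (6, 2), (6, 3), (6, 4), (6, 5), (6, 6), (6, 7), (7, 0), (7, 1), (7, 2), (7, 3), (7, 4), (7, 5), (7, 6), (7, 7)]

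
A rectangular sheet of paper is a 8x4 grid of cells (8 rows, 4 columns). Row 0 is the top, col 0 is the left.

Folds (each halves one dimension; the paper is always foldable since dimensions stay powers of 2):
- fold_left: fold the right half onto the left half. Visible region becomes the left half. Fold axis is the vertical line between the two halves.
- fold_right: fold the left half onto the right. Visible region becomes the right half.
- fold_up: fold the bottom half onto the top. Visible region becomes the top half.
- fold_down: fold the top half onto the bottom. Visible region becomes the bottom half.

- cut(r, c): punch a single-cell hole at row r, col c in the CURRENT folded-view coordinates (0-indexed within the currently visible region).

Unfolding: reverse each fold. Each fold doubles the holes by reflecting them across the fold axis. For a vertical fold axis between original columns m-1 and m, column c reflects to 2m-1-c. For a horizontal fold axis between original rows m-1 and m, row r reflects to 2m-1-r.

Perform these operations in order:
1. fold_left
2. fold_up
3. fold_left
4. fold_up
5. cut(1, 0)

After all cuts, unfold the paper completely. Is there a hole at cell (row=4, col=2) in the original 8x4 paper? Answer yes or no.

Op 1 fold_left: fold axis v@2; visible region now rows[0,8) x cols[0,2) = 8x2
Op 2 fold_up: fold axis h@4; visible region now rows[0,4) x cols[0,2) = 4x2
Op 3 fold_left: fold axis v@1; visible region now rows[0,4) x cols[0,1) = 4x1
Op 4 fold_up: fold axis h@2; visible region now rows[0,2) x cols[0,1) = 2x1
Op 5 cut(1, 0): punch at orig (1,0); cuts so far [(1, 0)]; region rows[0,2) x cols[0,1) = 2x1
Unfold 1 (reflect across h@2): 2 holes -> [(1, 0), (2, 0)]
Unfold 2 (reflect across v@1): 4 holes -> [(1, 0), (1, 1), (2, 0), (2, 1)]
Unfold 3 (reflect across h@4): 8 holes -> [(1, 0), (1, 1), (2, 0), (2, 1), (5, 0), (5, 1), (6, 0), (6, 1)]
Unfold 4 (reflect across v@2): 16 holes -> [(1, 0), (1, 1), (1, 2), (1, 3), (2, 0), (2, 1), (2, 2), (2, 3), (5, 0), (5, 1), (5, 2), (5, 3), (6, 0), (6, 1), (6, 2), (6, 3)]
Holes: [(1, 0), (1, 1), (1, 2), (1, 3), (2, 0), (2, 1), (2, 2), (2, 3), (5, 0), (5, 1), (5, 2), (5, 3), (6, 0), (6, 1), (6, 2), (6, 3)]

Answer: no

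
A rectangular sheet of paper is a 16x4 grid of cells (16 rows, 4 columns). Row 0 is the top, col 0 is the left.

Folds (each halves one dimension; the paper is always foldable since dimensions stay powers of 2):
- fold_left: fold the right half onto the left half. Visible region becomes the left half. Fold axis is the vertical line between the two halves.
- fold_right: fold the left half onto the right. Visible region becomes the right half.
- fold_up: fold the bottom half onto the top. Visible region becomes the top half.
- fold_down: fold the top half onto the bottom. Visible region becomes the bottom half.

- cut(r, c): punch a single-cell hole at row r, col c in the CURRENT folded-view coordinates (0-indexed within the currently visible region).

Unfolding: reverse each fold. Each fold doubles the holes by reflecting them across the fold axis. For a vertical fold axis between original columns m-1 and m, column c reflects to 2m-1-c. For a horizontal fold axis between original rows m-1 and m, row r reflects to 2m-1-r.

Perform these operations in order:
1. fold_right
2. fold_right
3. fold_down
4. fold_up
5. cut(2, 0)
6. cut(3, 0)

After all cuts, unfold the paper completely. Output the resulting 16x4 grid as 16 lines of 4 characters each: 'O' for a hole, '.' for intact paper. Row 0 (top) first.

Op 1 fold_right: fold axis v@2; visible region now rows[0,16) x cols[2,4) = 16x2
Op 2 fold_right: fold axis v@3; visible region now rows[0,16) x cols[3,4) = 16x1
Op 3 fold_down: fold axis h@8; visible region now rows[8,16) x cols[3,4) = 8x1
Op 4 fold_up: fold axis h@12; visible region now rows[8,12) x cols[3,4) = 4x1
Op 5 cut(2, 0): punch at orig (10,3); cuts so far [(10, 3)]; region rows[8,12) x cols[3,4) = 4x1
Op 6 cut(3, 0): punch at orig (11,3); cuts so far [(10, 3), (11, 3)]; region rows[8,12) x cols[3,4) = 4x1
Unfold 1 (reflect across h@12): 4 holes -> [(10, 3), (11, 3), (12, 3), (13, 3)]
Unfold 2 (reflect across h@8): 8 holes -> [(2, 3), (3, 3), (4, 3), (5, 3), (10, 3), (11, 3), (12, 3), (13, 3)]
Unfold 3 (reflect across v@3): 16 holes -> [(2, 2), (2, 3), (3, 2), (3, 3), (4, 2), (4, 3), (5, 2), (5, 3), (10, 2), (10, 3), (11, 2), (11, 3), (12, 2), (12, 3), (13, 2), (13, 3)]
Unfold 4 (reflect across v@2): 32 holes -> [(2, 0), (2, 1), (2, 2), (2, 3), (3, 0), (3, 1), (3, 2), (3, 3), (4, 0), (4, 1), (4, 2), (4, 3), (5, 0), (5, 1), (5, 2), (5, 3), (10, 0), (10, 1), (10, 2), (10, 3), (11, 0), (11, 1), (11, 2), (11, 3), (12, 0), (12, 1), (12, 2), (12, 3), (13, 0), (13, 1), (13, 2), (13, 3)]

Answer: ....
....
OOOO
OOOO
OOOO
OOOO
....
....
....
....
OOOO
OOOO
OOOO
OOOO
....
....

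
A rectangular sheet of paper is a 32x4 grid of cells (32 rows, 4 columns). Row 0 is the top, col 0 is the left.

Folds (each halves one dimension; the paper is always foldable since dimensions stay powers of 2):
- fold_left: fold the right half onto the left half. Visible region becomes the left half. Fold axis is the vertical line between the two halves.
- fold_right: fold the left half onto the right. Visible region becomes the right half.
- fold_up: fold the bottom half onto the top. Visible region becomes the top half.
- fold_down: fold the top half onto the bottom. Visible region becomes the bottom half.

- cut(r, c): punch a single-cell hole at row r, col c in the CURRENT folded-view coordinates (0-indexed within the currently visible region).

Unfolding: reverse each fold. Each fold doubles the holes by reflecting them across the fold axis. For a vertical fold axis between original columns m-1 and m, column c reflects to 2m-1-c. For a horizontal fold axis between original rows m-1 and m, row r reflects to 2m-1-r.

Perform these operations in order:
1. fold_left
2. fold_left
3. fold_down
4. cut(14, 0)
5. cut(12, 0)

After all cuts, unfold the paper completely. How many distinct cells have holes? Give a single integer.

Op 1 fold_left: fold axis v@2; visible region now rows[0,32) x cols[0,2) = 32x2
Op 2 fold_left: fold axis v@1; visible region now rows[0,32) x cols[0,1) = 32x1
Op 3 fold_down: fold axis h@16; visible region now rows[16,32) x cols[0,1) = 16x1
Op 4 cut(14, 0): punch at orig (30,0); cuts so far [(30, 0)]; region rows[16,32) x cols[0,1) = 16x1
Op 5 cut(12, 0): punch at orig (28,0); cuts so far [(28, 0), (30, 0)]; region rows[16,32) x cols[0,1) = 16x1
Unfold 1 (reflect across h@16): 4 holes -> [(1, 0), (3, 0), (28, 0), (30, 0)]
Unfold 2 (reflect across v@1): 8 holes -> [(1, 0), (1, 1), (3, 0), (3, 1), (28, 0), (28, 1), (30, 0), (30, 1)]
Unfold 3 (reflect across v@2): 16 holes -> [(1, 0), (1, 1), (1, 2), (1, 3), (3, 0), (3, 1), (3, 2), (3, 3), (28, 0), (28, 1), (28, 2), (28, 3), (30, 0), (30, 1), (30, 2), (30, 3)]

Answer: 16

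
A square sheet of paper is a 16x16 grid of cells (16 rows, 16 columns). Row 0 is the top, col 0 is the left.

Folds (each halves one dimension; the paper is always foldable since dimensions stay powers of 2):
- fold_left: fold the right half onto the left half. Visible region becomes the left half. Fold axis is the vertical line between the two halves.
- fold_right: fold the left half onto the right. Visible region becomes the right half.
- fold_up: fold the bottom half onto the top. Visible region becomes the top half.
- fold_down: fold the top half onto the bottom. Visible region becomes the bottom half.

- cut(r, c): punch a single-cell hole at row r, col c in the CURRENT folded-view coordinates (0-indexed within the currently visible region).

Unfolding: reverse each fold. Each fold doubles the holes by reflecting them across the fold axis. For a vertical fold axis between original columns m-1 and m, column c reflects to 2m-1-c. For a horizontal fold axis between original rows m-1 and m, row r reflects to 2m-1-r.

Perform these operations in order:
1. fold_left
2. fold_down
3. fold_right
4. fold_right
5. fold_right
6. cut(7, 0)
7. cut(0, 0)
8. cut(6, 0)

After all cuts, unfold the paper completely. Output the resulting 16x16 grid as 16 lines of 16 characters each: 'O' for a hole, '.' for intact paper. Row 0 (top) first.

Answer: OOOOOOOOOOOOOOOO
OOOOOOOOOOOOOOOO
................
................
................
................
................
OOOOOOOOOOOOOOOO
OOOOOOOOOOOOOOOO
................
................
................
................
................
OOOOOOOOOOOOOOOO
OOOOOOOOOOOOOOOO

Derivation:
Op 1 fold_left: fold axis v@8; visible region now rows[0,16) x cols[0,8) = 16x8
Op 2 fold_down: fold axis h@8; visible region now rows[8,16) x cols[0,8) = 8x8
Op 3 fold_right: fold axis v@4; visible region now rows[8,16) x cols[4,8) = 8x4
Op 4 fold_right: fold axis v@6; visible region now rows[8,16) x cols[6,8) = 8x2
Op 5 fold_right: fold axis v@7; visible region now rows[8,16) x cols[7,8) = 8x1
Op 6 cut(7, 0): punch at orig (15,7); cuts so far [(15, 7)]; region rows[8,16) x cols[7,8) = 8x1
Op 7 cut(0, 0): punch at orig (8,7); cuts so far [(8, 7), (15, 7)]; region rows[8,16) x cols[7,8) = 8x1
Op 8 cut(6, 0): punch at orig (14,7); cuts so far [(8, 7), (14, 7), (15, 7)]; region rows[8,16) x cols[7,8) = 8x1
Unfold 1 (reflect across v@7): 6 holes -> [(8, 6), (8, 7), (14, 6), (14, 7), (15, 6), (15, 7)]
Unfold 2 (reflect across v@6): 12 holes -> [(8, 4), (8, 5), (8, 6), (8, 7), (14, 4), (14, 5), (14, 6), (14, 7), (15, 4), (15, 5), (15, 6), (15, 7)]
Unfold 3 (reflect across v@4): 24 holes -> [(8, 0), (8, 1), (8, 2), (8, 3), (8, 4), (8, 5), (8, 6), (8, 7), (14, 0), (14, 1), (14, 2), (14, 3), (14, 4), (14, 5), (14, 6), (14, 7), (15, 0), (15, 1), (15, 2), (15, 3), (15, 4), (15, 5), (15, 6), (15, 7)]
Unfold 4 (reflect across h@8): 48 holes -> [(0, 0), (0, 1), (0, 2), (0, 3), (0, 4), (0, 5), (0, 6), (0, 7), (1, 0), (1, 1), (1, 2), (1, 3), (1, 4), (1, 5), (1, 6), (1, 7), (7, 0), (7, 1), (7, 2), (7, 3), (7, 4), (7, 5), (7, 6), (7, 7), (8, 0), (8, 1), (8, 2), (8, 3), (8, 4), (8, 5), (8, 6), (8, 7), (14, 0), (14, 1), (14, 2), (14, 3), (14, 4), (14, 5), (14, 6), (14, 7), (15, 0), (15, 1), (15, 2), (15, 3), (15, 4), (15, 5), (15, 6), (15, 7)]
Unfold 5 (reflect across v@8): 96 holes -> [(0, 0), (0, 1), (0, 2), (0, 3), (0, 4), (0, 5), (0, 6), (0, 7), (0, 8), (0, 9), (0, 10), (0, 11), (0, 12), (0, 13), (0, 14), (0, 15), (1, 0), (1, 1), (1, 2), (1, 3), (1, 4), (1, 5), (1, 6), (1, 7), (1, 8), (1, 9), (1, 10), (1, 11), (1, 12), (1, 13), (1, 14), (1, 15), (7, 0), (7, 1), (7, 2), (7, 3), (7, 4), (7, 5), (7, 6), (7, 7), (7, 8), (7, 9), (7, 10), (7, 11), (7, 12), (7, 13), (7, 14), (7, 15), (8, 0), (8, 1), (8, 2), (8, 3), (8, 4), (8, 5), (8, 6), (8, 7), (8, 8), (8, 9), (8, 10), (8, 11), (8, 12), (8, 13), (8, 14), (8, 15), (14, 0), (14, 1), (14, 2), (14, 3), (14, 4), (14, 5), (14, 6), (14, 7), (14, 8), (14, 9), (14, 10), (14, 11), (14, 12), (14, 13), (14, 14), (14, 15), (15, 0), (15, 1), (15, 2), (15, 3), (15, 4), (15, 5), (15, 6), (15, 7), (15, 8), (15, 9), (15, 10), (15, 11), (15, 12), (15, 13), (15, 14), (15, 15)]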